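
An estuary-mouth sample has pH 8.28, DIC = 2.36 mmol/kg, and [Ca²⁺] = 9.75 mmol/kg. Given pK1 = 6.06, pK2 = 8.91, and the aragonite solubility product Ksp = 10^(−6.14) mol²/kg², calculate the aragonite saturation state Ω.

α₂ = 1 / (1 + [H⁺]/K2 + [H⁺]²/(K1K2)) = 1 / (1 + 10^+0.63 + 10^-1.59)
   = 1 / (1 + 4.2658 + 0.025704) = 1/5.2915 = 0.1890
[CO3²⁻] = α₂ × DIC = 0.1890 × 2.36 = 0.4460 mmol/kg
Ksp = 10^(−6.14) = 7.244×10^-7
Ω = [Ca²⁺][CO3²⁻]/Ksp = (9.75×10^-3)(4.460×10^-4) / 7.244×10^-7 = 6.00

Ω = 6.00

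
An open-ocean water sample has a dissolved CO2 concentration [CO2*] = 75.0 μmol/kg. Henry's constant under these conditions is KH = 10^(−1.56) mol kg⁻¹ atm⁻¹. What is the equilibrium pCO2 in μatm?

KH = 10^(−1.56) = 2.754×10^-2 mol kg⁻¹ atm⁻¹
pCO2 = [CO2*]/KH = 75.0×10^-6 / 2.754×10^-2 = 2.72×10^-3 atm = 2720 μatm

pCO2 = 2720 μatm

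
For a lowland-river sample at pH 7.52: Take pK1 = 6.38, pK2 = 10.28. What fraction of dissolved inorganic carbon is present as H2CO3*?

α₀ = 0.0674

α₀ = 1 / (1 + K1/[H⁺] + K1K2/[H⁺]²) = 1 / (1 + 10^+1.14 + 10^-1.62)
   = 1 / (1 + 13.804 + 0.023988) = 1/14.828 = 0.06744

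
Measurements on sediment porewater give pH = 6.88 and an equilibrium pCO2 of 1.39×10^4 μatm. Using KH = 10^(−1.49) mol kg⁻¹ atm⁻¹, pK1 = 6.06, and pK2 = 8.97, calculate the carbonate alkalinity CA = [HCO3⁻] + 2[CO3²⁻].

CA = 3.02 mmol/kg

[CO2*] = KH · pCO2 = 10^(−1.49) × 1.39×10^4×10^-6 = 4.498×10^-4 mol/kg
α₀ = 1/(1 + K1/[H⁺] + K1K2/[H⁺]²) = 1/(1 + 10^+0.82 + 10^-1.27) = 0.1305
DIC = [CO2*]/α₀ = 4.498×10^-4 / 0.1305 = 3.446 mmol/kg
CA = (α₁ + 2α₂)·DIC = (0.8625 + 2×0.007010) × 3.446 = 3.02 mmol/kg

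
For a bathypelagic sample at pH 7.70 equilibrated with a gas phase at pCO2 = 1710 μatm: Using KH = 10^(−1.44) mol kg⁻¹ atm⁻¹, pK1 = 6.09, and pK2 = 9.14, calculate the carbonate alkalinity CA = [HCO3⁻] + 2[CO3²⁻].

CA = 2.71 mmol/kg

[CO2*] = KH · pCO2 = 10^(−1.44) × 1710×10^-6 = 6.209×10^-5 mol/kg
α₀ = 1/(1 + K1/[H⁺] + K1K2/[H⁺]²) = 1/(1 + 10^+1.61 + 10^+0.17) = 0.02314
DIC = [CO2*]/α₀ = 6.209×10^-5 / 0.02314 = 2.683 mmol/kg
CA = (α₁ + 2α₂)·DIC = (0.9426 + 2×0.03423) × 2.683 = 2.71 mmol/kg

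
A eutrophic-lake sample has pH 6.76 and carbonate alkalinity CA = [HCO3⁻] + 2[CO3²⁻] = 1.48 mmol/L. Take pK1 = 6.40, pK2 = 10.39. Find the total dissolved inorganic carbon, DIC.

CA = [HCO3⁻] + 2[CO3²⁻] = (α₁ + 2α₂)·DIC
At pH 6.76: [H⁺]/K1 = 10^-0.36 = 0.43652, K2/[H⁺] = 10^-3.63 = 0.00023442
α₁ = 1/(1 + 0.43652 + 0.00023442) = 1/1.4368 = 0.6960; α₂ = α₁·K2/[H⁺] = 0.0001632
α₁ + 2α₂ = 0.6963
DIC = CA / (α₁ + 2α₂) = 1.48 / 0.6963 = 2.13 mmol/L

DIC = 2.13 mmol/L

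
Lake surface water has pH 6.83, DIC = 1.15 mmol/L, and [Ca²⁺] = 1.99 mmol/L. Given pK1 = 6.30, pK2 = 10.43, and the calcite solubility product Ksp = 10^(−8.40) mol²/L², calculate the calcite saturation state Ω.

Ω = 0.111

α₂ = 1 / (1 + [H⁺]/K2 + [H⁺]²/(K1K2)) = 1 / (1 + 10^+3.60 + 10^+3.07)
   = 1 / (1 + 3981.1 + 1174.9) = 1/5157.0 = 0.0001939
[CO3²⁻] = α₂ × DIC = 0.0001939 × 1.15 = 0.0002230 mmol/L = 0.2230 μmol/L
Ksp = 10^(−8.40) = 3.981×10^-9
Ω = [Ca²⁺][CO3²⁻]/Ksp = (1.99×10^-3)(2.230×10^-7) / 3.981×10^-9 = 0.111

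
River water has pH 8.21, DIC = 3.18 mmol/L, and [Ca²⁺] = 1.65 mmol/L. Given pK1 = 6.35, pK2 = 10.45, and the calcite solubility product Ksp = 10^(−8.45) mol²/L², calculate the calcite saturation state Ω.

Ω = 8.35

α₂ = 1 / (1 + [H⁺]/K2 + [H⁺]²/(K1K2)) = 1 / (1 + 10^+2.24 + 10^+0.38)
   = 1 / (1 + 173.78 + 2.3988) = 1/177.18 = 0.005644
[CO3²⁻] = α₂ × DIC = 0.005644 × 3.18 = 0.01795 mmol/L = 17.95 μmol/L
Ksp = 10^(−8.45) = 3.548×10^-9
Ω = [Ca²⁺][CO3²⁻]/Ksp = (1.65×10^-3)(1.795×10^-5) / 3.548×10^-9 = 8.35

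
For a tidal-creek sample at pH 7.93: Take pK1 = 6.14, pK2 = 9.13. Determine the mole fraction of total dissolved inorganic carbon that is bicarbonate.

α₁ = 1 / (1 + [H⁺]/K1 + K2/[H⁺]) = 1 / (1 + 10^-1.79 + 10^-1.20)
   = 1 / (1 + 0.016218 + 0.063096) = 1/1.0793 = 0.9265

α₁ = 0.927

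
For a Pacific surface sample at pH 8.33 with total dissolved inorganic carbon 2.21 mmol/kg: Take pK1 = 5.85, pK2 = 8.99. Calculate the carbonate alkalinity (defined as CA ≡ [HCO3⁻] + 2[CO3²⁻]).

CA = [HCO3⁻] + 2[CO3²⁻] = (α₁ + 2α₂)·DIC
At pH 8.33: [H⁺]/K1 = 10^-2.48 = 0.0033113, K2/[H⁺] = 10^-0.66 = 0.21878
α₁ = 1/(1 + 0.0033113 + 0.21878) = 1/1.2221 = 0.8183; α₂ = α₁·K2/[H⁺] = 0.1790
α₁ + 2α₂ = 1.1763
CA = 1.1763 × 2.21 = 2.60 mmol/kg

CA = 2.60 mmol/kg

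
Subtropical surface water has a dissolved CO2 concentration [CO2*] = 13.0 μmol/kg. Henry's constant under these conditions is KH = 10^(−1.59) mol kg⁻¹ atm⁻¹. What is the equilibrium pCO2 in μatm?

pCO2 = 506 μatm

KH = 10^(−1.59) = 2.570×10^-2 mol kg⁻¹ atm⁻¹
pCO2 = [CO2*]/KH = 13.0×10^-6 / 2.570×10^-2 = 5.06×10^-4 atm = 506 μatm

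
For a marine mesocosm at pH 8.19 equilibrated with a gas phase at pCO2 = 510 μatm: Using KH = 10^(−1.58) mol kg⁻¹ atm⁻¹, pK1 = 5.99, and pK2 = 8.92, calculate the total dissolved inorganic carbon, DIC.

[CO2*] = KH · pCO2 = 10^(−1.58) × 510×10^-6 = 1.341×10^-5 mol/kg
α₀ = 1/(1 + K1/[H⁺] + K1K2/[H⁺]²) = 1/(1 + 10^+2.20 + 10^+1.47) = 0.005291
DIC = [CO2*]/α₀ = 1.341×10^-5 / 0.005291 = 2.54 mmol/kg

DIC = 2.54 mmol/kg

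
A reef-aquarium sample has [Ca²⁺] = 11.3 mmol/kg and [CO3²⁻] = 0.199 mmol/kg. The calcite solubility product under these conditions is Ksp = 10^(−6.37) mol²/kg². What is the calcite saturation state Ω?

Ksp = 10^(−6.37) = 4.266×10^-7
Ω = [Ca²⁺][CO3²⁻]/Ksp = (11.3×10^-3)(0.199×10^-3) / 4.266×10^-7 = 5.27

Ω = 5.27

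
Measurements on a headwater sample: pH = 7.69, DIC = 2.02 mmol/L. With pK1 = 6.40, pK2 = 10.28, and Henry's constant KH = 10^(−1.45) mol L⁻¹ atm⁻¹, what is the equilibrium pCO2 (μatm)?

α₀ = 1 / (1 + K1/[H⁺] + K1K2/[H⁺]²) = 1 / (1 + 10^+1.29 + 10^-1.30)
   = 1 / (1 + 19.498 + 0.050119) = 1/20.549 = 0.04867
[CO2*] = α₀ × DIC = 0.04867 × 2.02 = 0.09830 mmol/L
pCO2 = [CO2*]/KH = 9.830×10^-5 / 3.548×10^-2 = 2770 μatm

pCO2 = 2770 μatm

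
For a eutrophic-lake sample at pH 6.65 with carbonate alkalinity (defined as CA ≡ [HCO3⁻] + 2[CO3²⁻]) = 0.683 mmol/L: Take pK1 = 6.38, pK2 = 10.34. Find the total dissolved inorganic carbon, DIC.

CA = [HCO3⁻] + 2[CO3²⁻] = (α₁ + 2α₂)·DIC
At pH 6.65: [H⁺]/K1 = 10^-0.27 = 0.53703, K2/[H⁺] = 10^-3.69 = 0.00020417
α₁ = 1/(1 + 0.53703 + 0.00020417) = 1/1.5372 = 0.6505; α₂ = α₁·K2/[H⁺] = 0.0001328
α₁ + 2α₂ = 0.6508
DIC = CA / (α₁ + 2α₂) = 0.683 / 0.6508 = 1.05 mmol/L

DIC = 1.05 mmol/L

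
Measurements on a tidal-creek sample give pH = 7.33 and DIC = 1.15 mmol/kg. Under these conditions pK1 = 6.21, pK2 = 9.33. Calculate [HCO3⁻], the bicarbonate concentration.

[HCO3⁻] = 1.06 mmol/kg

α₁ = 1 / (1 + [H⁺]/K1 + K2/[H⁺]) = 1 / (1 + 10^-1.12 + 10^-2.00)
   = 1 / (1 + 0.075858 + 0.010000) = 1/1.0859 = 0.9209
[HCO3⁻] = α₁ × DIC = 0.9209 × 1.15 = 1.06 mmol/kg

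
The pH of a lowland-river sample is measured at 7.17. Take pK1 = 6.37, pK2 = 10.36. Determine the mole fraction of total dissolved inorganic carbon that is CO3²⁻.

α₂ = 0.000557

α₂ = 1 / (1 + [H⁺]/K2 + [H⁺]²/(K1K2)) = 1 / (1 + 10^+3.19 + 10^+2.39)
   = 1 / (1 + 1548.8 + 245.47) = 1/1795.3 = 0.0005570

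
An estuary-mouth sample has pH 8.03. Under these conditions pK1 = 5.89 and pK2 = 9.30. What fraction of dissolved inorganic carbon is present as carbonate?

α₂ = 0.0506

α₂ = 1 / (1 + [H⁺]/K2 + [H⁺]²/(K1K2)) = 1 / (1 + 10^+1.27 + 10^-0.87)
   = 1 / (1 + 18.621 + 0.13490) = 1/19.756 = 0.05062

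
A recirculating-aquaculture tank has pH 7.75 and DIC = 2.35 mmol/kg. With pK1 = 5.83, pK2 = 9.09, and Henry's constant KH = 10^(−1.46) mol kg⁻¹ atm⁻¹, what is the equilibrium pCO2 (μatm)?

pCO2 = 770 μatm

α₀ = 1 / (1 + K1/[H⁺] + K1K2/[H⁺]²) = 1 / (1 + 10^+1.92 + 10^+0.58)
   = 1 / (1 + 83.176 + 3.8019) = 1/87.978 = 0.01137
[CO2*] = α₀ × DIC = 0.01137 × 2.35 = 0.02671 mmol/kg
pCO2 = [CO2*]/KH = 2.671×10^-5 / 3.467×10^-2 = 770 μatm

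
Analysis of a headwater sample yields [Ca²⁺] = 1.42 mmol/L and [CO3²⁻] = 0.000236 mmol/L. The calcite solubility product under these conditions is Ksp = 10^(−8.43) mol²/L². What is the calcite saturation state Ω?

Ω = 0.0902

Ksp = 10^(−8.43) = 3.715×10^-9
Ω = [Ca²⁺][CO3²⁻]/Ksp = (1.42×10^-3)(0.000236×10^-3) / 3.715×10^-9 = 0.0902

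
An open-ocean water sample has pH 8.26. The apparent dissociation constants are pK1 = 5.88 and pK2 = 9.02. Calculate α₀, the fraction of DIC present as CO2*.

α₀ = 1 / (1 + K1/[H⁺] + K1K2/[H⁺]²) = 1 / (1 + 10^+2.38 + 10^+1.62)
   = 1 / (1 + 239.88 + 41.687) = 1/282.57 = 0.003539

α₀ = 0.00354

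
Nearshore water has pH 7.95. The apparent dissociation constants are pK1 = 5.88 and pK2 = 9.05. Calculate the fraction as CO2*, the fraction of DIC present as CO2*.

α₀ = 0.00782

α₀ = 1 / (1 + K1/[H⁺] + K1K2/[H⁺]²) = 1 / (1 + 10^+2.07 + 10^+0.97)
   = 1 / (1 + 117.49 + 9.3325) = 1/127.82 = 0.007823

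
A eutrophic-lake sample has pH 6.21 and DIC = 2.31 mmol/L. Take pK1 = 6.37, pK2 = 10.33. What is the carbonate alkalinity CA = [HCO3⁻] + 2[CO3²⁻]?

CA = 0.945 mmol/L

CA = [HCO3⁻] + 2[CO3²⁻] = (α₁ + 2α₂)·DIC
At pH 6.21: [H⁺]/K1 = 10^0.16 = 1.4454, K2/[H⁺] = 10^-4.12 = 7.5858×10^-5
α₁ = 1/(1 + 1.4454 + 7.5858×10^-5) = 1/2.4455 = 0.4089; α₂ = α₁·K2/[H⁺] = 3.102×10^-5
α₁ + 2α₂ = 0.4090
CA = 0.4090 × 2.31 = 0.945 mmol/L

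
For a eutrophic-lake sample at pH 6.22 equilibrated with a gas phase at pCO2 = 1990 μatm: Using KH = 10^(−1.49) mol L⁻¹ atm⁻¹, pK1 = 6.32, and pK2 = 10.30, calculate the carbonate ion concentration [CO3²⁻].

[CO2*] = KH · pCO2 = 10^(−1.49) × 1990×10^-6 = 6.440×10^-5 mol/L
α₀ = 1/(1 + K1/[H⁺] + K1K2/[H⁺]²) = 1/(1 + 10^-0.10 + 10^-4.18) = 0.5573
DIC = [CO2*]/α₀ = 6.440×10^-5 / 0.5573 = 0.1156 mmol/L
[CO3²⁻] = α₂·DIC; α₂ = 3.682×10^-5, so [CO3²⁻] = 3.682×10^-5 × 0.1156 = 4.25×10^-6 mmol/L = 0.00425 μmol/L

[CO3²⁻] = 0.00425 μmol/L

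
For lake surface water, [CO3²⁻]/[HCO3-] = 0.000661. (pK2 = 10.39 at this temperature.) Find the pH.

pH = 7.21

From K2 = [H⁺][CO3²⁻]/[HCO3-]:  pH = pK2 + log₁₀([CO3²⁻]/[HCO3-])
log₁₀(0.000661) = -3.180
pH = 10.39 + (-3.180) = 7.21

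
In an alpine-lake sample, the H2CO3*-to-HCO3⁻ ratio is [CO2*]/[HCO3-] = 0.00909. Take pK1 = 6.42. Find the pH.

From K1 = [H⁺][HCO3-]/[CO2*]:  pH = pK1 − log₁₀([CO2*]/[HCO3-])
log₁₀(0.00909) = -2.041
pH = 6.42 − (-2.041) = 8.46

pH = 8.46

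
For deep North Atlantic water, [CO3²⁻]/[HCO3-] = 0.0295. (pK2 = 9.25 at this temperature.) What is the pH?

From K2 = [H⁺][CO3²⁻]/[HCO3-]:  pH = pK2 + log₁₀([CO3²⁻]/[HCO3-])
log₁₀(0.0295) = -1.530
pH = 9.25 + (-1.530) = 7.72

pH = 7.72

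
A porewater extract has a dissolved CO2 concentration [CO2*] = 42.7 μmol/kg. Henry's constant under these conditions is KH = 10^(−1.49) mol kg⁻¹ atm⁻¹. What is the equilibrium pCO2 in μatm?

KH = 10^(−1.49) = 3.236×10^-2 mol kg⁻¹ atm⁻¹
pCO2 = [CO2*]/KH = 42.7×10^-6 / 3.236×10^-2 = 1.32×10^-3 atm = 1320 μatm

pCO2 = 1320 μatm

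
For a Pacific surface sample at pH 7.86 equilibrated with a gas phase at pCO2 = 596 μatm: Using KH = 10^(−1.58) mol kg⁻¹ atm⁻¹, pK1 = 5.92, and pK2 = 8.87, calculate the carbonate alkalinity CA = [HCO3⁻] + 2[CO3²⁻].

CA = 1.63 mmol/kg

[CO2*] = KH · pCO2 = 10^(−1.58) × 596×10^-6 = 1.568×10^-5 mol/kg
α₀ = 1/(1 + K1/[H⁺] + K1K2/[H⁺]²) = 1/(1 + 10^+1.94 + 10^+0.93) = 0.01035
DIC = [CO2*]/α₀ = 1.568×10^-5 / 0.01035 = 1.514 mmol/kg
CA = (α₁ + 2α₂)·DIC = (0.9015 + 2×0.08810) × 1.514 = 1.63 mmol/kg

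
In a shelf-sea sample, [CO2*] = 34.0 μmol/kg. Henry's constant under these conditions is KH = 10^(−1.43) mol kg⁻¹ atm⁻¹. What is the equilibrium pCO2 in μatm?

KH = 10^(−1.43) = 3.715×10^-2 mol kg⁻¹ atm⁻¹
pCO2 = [CO2*]/KH = 34.0×10^-6 / 3.715×10^-2 = 9.15×10^-4 atm = 915 μatm

pCO2 = 915 μatm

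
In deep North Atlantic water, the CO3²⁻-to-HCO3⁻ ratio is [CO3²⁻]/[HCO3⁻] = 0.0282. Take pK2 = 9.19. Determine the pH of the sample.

From K2 = [H⁺][CO3²⁻]/[HCO3⁻]:  pH = pK2 + log₁₀([CO3²⁻]/[HCO3⁻])
log₁₀(0.0282) = -1.550
pH = 9.19 + (-1.550) = 7.64

pH = 7.64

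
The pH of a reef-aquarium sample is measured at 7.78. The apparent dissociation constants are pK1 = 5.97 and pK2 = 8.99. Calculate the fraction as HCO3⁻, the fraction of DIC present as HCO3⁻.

α₁ = 0.928

α₁ = 1 / (1 + [H⁺]/K1 + K2/[H⁺]) = 1 / (1 + 10^-1.81 + 10^-1.21)
   = 1 / (1 + 0.015488 + 0.061660) = 1/1.0771 = 0.9284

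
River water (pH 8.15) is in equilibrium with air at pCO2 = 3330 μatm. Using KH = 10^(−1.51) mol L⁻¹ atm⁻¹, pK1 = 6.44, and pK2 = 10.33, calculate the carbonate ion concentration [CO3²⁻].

[CO3²⁻] = 0.0349 mmol/L

[CO2*] = KH · pCO2 = 10^(−1.51) × 3330×10^-6 = 1.029×10^-4 mol/L
α₀ = 1/(1 + K1/[H⁺] + K1K2/[H⁺]²) = 1/(1 + 10^+1.71 + 10^-0.47) = 0.01900
DIC = [CO2*]/α₀ = 1.029×10^-4 / 0.01900 = 5.415 mmol/L
[CO3²⁻] = α₂·DIC; α₂ = 0.006439, so [CO3²⁻] = 0.006439 × 5.415 = 0.0349 mmol/L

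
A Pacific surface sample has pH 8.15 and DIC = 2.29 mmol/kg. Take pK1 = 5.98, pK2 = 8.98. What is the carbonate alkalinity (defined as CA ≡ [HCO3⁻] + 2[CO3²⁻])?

CA = 2.57 mmol/kg

CA = [HCO3⁻] + 2[CO3²⁻] = (α₁ + 2α₂)·DIC
At pH 8.15: [H⁺]/K1 = 10^-2.17 = 0.0067608, K2/[H⁺] = 10^-0.83 = 0.14791
α₁ = 1/(1 + 0.0067608 + 0.14791) = 1/1.1547 = 0.8660; α₂ = α₁·K2/[H⁺] = 0.1281
α₁ + 2α₂ = 1.1222
CA = 1.1222 × 2.29 = 2.57 mmol/kg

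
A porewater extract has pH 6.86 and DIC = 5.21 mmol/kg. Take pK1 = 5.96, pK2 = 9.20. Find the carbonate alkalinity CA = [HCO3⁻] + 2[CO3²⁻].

CA = 4.65 mmol/kg

CA = [HCO3⁻] + 2[CO3²⁻] = (α₁ + 2α₂)·DIC
At pH 6.86: [H⁺]/K1 = 10^-0.90 = 0.12589, K2/[H⁺] = 10^-2.34 = 0.0045709
α₁ = 1/(1 + 0.12589 + 0.0045709) = 1/1.1305 = 0.8846; α₂ = α₁·K2/[H⁺] = 0.004043
α₁ + 2α₂ = 0.8927
CA = 0.8927 × 5.21 = 4.65 mmol/kg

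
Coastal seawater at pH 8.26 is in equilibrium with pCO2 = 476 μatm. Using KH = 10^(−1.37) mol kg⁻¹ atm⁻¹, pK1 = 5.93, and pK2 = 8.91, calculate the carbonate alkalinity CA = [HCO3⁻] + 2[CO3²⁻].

CA = 6.28 mmol/kg

[CO2*] = KH · pCO2 = 10^(−1.37) × 476×10^-6 = 2.031×10^-5 mol/kg
α₀ = 1/(1 + K1/[H⁺] + K1K2/[H⁺]²) = 1/(1 + 10^+2.33 + 10^+1.68) = 0.003807
DIC = [CO2*]/α₀ = 2.031×10^-5 / 0.003807 = 5.333 mmol/kg
CA = (α₁ + 2α₂)·DIC = (0.8140 + 2×0.1822) × 5.333 = 6.28 mmol/kg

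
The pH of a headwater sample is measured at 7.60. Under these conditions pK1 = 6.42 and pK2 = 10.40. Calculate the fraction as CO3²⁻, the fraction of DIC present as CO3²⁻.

α₂ = 1 / (1 + [H⁺]/K2 + [H⁺]²/(K1K2)) = 1 / (1 + 10^+2.80 + 10^+1.62)
   = 1 / (1 + 630.96 + 41.687) = 1/673.64 = 0.001484

α₂ = 0.00148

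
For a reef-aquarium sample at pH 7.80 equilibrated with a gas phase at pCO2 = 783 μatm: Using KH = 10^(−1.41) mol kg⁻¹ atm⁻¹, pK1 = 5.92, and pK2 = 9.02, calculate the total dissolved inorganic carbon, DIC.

DIC = 2.48 mmol/kg

[CO2*] = KH · pCO2 = 10^(−1.41) × 783×10^-6 = 3.046×10^-5 mol/kg
α₀ = 1/(1 + K1/[H⁺] + K1K2/[H⁺]²) = 1/(1 + 10^+1.88 + 10^+0.66) = 0.01228
DIC = [CO2*]/α₀ = 3.046×10^-5 / 0.01228 = 2.48 mmol/kg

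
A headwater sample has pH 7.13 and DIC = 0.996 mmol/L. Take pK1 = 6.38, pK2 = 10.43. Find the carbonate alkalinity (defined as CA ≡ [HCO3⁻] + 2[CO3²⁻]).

CA = [HCO3⁻] + 2[CO3²⁻] = (α₁ + 2α₂)·DIC
At pH 7.13: [H⁺]/K1 = 10^-0.75 = 0.17783, K2/[H⁺] = 10^-3.30 = 0.00050119
α₁ = 1/(1 + 0.17783 + 0.00050119) = 1/1.1783 = 0.8487; α₂ = α₁·K2/[H⁺] = 0.0004253
α₁ + 2α₂ = 0.8495
CA = 0.8495 × 0.996 = 0.846 mmol/L

CA = 0.846 mmol/L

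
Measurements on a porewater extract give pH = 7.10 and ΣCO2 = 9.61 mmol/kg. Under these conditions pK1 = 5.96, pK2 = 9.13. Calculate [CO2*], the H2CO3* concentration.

[CO2*] = 0.644 mmol/kg

α₀ = 1 / (1 + K1/[H⁺] + K1K2/[H⁺]²) = 1 / (1 + 10^+1.14 + 10^-0.89)
   = 1 / (1 + 13.804 + 0.12882) = 1/14.933 = 0.06697
[CO2*] = α₀ × DIC = 0.06697 × 9.61 = 0.644 mmol/kg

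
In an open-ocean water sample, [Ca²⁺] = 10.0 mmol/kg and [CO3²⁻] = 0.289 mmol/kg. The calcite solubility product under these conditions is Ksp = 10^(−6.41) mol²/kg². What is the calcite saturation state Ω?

Ω = 7.43

Ksp = 10^(−6.41) = 3.890×10^-7
Ω = [Ca²⁺][CO3²⁻]/Ksp = (10.0×10^-3)(0.289×10^-3) / 3.890×10^-7 = 7.43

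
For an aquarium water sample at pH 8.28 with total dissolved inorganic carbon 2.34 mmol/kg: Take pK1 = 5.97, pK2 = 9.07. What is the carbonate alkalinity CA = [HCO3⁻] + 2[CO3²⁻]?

CA = [HCO3⁻] + 2[CO3²⁻] = (α₁ + 2α₂)·DIC
At pH 8.28: [H⁺]/K1 = 10^-2.31 = 0.0048978, K2/[H⁺] = 10^-0.79 = 0.16218
α₁ = 1/(1 + 0.0048978 + 0.16218) = 1/1.1671 = 0.8568; α₂ = α₁·K2/[H⁺] = 0.1390
α₁ + 2α₂ = 1.1348
CA = 1.1348 × 2.34 = 2.66 mmol/kg

CA = 2.66 mmol/kg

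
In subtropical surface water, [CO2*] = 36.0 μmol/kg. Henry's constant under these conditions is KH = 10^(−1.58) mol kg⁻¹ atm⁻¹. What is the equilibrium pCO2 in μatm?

pCO2 = 1370 μatm

KH = 10^(−1.58) = 2.630×10^-2 mol kg⁻¹ atm⁻¹
pCO2 = [CO2*]/KH = 36.0×10^-6 / 2.630×10^-2 = 1.37×10^-3 atm = 1370 μatm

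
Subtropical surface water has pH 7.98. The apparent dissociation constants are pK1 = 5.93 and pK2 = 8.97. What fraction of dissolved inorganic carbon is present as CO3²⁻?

α₂ = 1 / (1 + [H⁺]/K2 + [H⁺]²/(K1K2)) = 1 / (1 + 10^+0.99 + 10^-1.06)
   = 1 / (1 + 9.7724 + 0.087096) = 1/10.859 = 0.09209

α₂ = 0.0921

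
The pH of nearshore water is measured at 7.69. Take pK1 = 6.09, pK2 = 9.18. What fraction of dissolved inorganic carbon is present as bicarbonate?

α₁ = 0.946

α₁ = 1 / (1 + [H⁺]/K1 + K2/[H⁺]) = 1 / (1 + 10^-1.60 + 10^-1.49)
   = 1 / (1 + 0.025119 + 0.032359) = 1/1.0575 = 0.9456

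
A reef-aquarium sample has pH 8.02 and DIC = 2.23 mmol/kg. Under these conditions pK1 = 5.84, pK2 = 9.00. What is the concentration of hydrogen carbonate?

[HCO3⁻] = 2.01 mmol/kg

α₁ = 1 / (1 + [H⁺]/K1 + K2/[H⁺]) = 1 / (1 + 10^-2.18 + 10^-0.98)
   = 1 / (1 + 0.0066069 + 0.10471) = 1/1.1113 = 0.8998
[HCO3⁻] = α₁ × DIC = 0.8998 × 2.23 = 2.01 mmol/kg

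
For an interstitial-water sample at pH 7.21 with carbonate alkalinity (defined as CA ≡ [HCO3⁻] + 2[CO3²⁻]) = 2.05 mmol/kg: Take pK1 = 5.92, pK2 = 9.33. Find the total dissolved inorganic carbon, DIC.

CA = [HCO3⁻] + 2[CO3²⁻] = (α₁ + 2α₂)·DIC
At pH 7.21: [H⁺]/K1 = 10^-1.29 = 0.051286, K2/[H⁺] = 10^-2.12 = 0.0075858
α₁ = 1/(1 + 0.051286 + 0.0075858) = 1/1.0589 = 0.9444; α₂ = α₁·K2/[H⁺] = 0.007164
α₁ + 2α₂ = 0.9587
DIC = CA / (α₁ + 2α₂) = 2.05 / 0.9587 = 2.14 mmol/kg

DIC = 2.14 mmol/kg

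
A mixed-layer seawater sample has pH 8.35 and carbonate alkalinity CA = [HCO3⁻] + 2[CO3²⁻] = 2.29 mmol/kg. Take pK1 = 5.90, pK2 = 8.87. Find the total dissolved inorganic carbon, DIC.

CA = [HCO3⁻] + 2[CO3²⁻] = (α₁ + 2α₂)·DIC
At pH 8.35: [H⁺]/K1 = 10^-2.45 = 0.0035481, K2/[H⁺] = 10^-0.52 = 0.30200
α₁ = 1/(1 + 0.0035481 + 0.30200) = 1/1.3055 = 0.7660; α₂ = α₁·K2/[H⁺] = 0.2313
α₁ + 2α₂ = 1.2286
DIC = CA / (α₁ + 2α₂) = 2.29 / 1.2286 = 1.86 mmol/kg

DIC = 1.86 mmol/kg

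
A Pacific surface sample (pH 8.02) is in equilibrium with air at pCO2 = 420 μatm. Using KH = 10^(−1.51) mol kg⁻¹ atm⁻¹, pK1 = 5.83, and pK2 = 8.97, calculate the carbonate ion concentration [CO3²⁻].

[CO3²⁻] = 0.226 mmol/kg

[CO2*] = KH · pCO2 = 10^(−1.51) × 420×10^-6 = 1.298×10^-5 mol/kg
α₀ = 1/(1 + K1/[H⁺] + K1K2/[H⁺]²) = 1/(1 + 10^+2.19 + 10^+1.24) = 0.005772
DIC = [CO2*]/α₀ = 1.298×10^-5 / 0.005772 = 2.249 mmol/kg
[CO3²⁻] = α₂·DIC; α₂ = 0.1003, so [CO3²⁻] = 0.1003 × 2.249 = 0.226 mmol/kg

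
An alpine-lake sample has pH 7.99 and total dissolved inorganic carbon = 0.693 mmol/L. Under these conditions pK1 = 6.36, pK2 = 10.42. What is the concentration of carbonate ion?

[CO3²⁻] = 2.51 μmol/L

α₂ = 1 / (1 + [H⁺]/K2 + [H⁺]²/(K1K2)) = 1 / (1 + 10^+2.43 + 10^+0.80)
   = 1 / (1 + 269.15 + 6.3096) = 1/276.46 = 0.003617
[CO3²⁻] = α₂ × DIC = 0.003617 × 0.693 = 0.00251 mmol/L = 2.51 μmol/L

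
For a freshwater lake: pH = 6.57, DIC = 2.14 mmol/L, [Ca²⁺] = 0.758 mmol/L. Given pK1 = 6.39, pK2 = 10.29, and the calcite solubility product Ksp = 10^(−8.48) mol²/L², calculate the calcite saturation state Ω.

Ω = 0.0562

α₂ = 1 / (1 + [H⁺]/K2 + [H⁺]²/(K1K2)) = 1 / (1 + 10^+3.72 + 10^+3.54)
   = 1 / (1 + 5248.1 + 3467.4) = 1/8716.4 = 0.0001147
[CO3²⁻] = α₂ × DIC = 0.0001147 × 2.14 = 0.0002455 mmol/L = 0.2455 μmol/L
Ksp = 10^(−8.48) = 3.311×10^-9
Ω = [Ca²⁺][CO3²⁻]/Ksp = (0.758×10^-3)(2.455×10^-7) / 3.311×10^-9 = 0.0562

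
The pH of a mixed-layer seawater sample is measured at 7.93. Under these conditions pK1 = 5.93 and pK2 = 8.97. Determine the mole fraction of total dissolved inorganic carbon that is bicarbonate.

α₁ = 1 / (1 + [H⁺]/K1 + K2/[H⁺]) = 1 / (1 + 10^-2.00 + 10^-1.04)
   = 1 / (1 + 0.010000 + 0.091201) = 1/1.1012 = 0.9081

α₁ = 0.908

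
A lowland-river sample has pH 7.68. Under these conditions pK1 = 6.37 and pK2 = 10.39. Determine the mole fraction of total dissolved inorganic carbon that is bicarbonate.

α₁ = 0.952

α₁ = 1 / (1 + [H⁺]/K1 + K2/[H⁺]) = 1 / (1 + 10^-1.31 + 10^-2.71)
   = 1 / (1 + 0.048978 + 0.0019498) = 1/1.0509 = 0.9515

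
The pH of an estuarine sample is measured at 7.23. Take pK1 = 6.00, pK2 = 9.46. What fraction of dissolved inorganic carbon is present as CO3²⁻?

α₂ = 0.00553

α₂ = 1 / (1 + [H⁺]/K2 + [H⁺]²/(K1K2)) = 1 / (1 + 10^+2.23 + 10^+1.00)
   = 1 / (1 + 169.82 + 10.000) = 1/180.82 = 0.005530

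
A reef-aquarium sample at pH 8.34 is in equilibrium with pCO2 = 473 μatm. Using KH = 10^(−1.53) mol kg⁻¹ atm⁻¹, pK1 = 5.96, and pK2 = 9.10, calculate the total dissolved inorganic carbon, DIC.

[CO2*] = KH · pCO2 = 10^(−1.53) × 473×10^-6 = 1.396×10^-5 mol/kg
α₀ = 1/(1 + K1/[H⁺] + K1K2/[H⁺]²) = 1/(1 + 10^+2.38 + 10^+1.62) = 0.003539
DIC = [CO2*]/α₀ = 1.396×10^-5 / 0.003539 = 3.94 mmol/kg

DIC = 3.94 mmol/kg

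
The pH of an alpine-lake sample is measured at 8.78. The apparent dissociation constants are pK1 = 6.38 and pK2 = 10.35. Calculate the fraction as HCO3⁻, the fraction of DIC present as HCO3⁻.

α₁ = 0.970

α₁ = 1 / (1 + [H⁺]/K1 + K2/[H⁺]) = 1 / (1 + 10^-2.40 + 10^-1.57)
   = 1 / (1 + 0.0039811 + 0.026915) = 1/1.0309 = 0.9700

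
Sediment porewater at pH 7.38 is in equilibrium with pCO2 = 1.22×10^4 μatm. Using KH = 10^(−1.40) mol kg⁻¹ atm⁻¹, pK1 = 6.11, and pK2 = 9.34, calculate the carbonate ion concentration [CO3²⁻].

[CO3²⁻] = 0.0992 mmol/kg

[CO2*] = KH · pCO2 = 10^(−1.40) × 1.22×10^4×10^-6 = 4.857×10^-4 mol/kg
α₀ = 1/(1 + K1/[H⁺] + K1K2/[H⁺]²) = 1/(1 + 10^+1.27 + 10^-0.69) = 0.05044
DIC = [CO2*]/α₀ = 4.857×10^-4 / 0.05044 = 9.629 mmol/kg
[CO3²⁻] = α₂·DIC; α₂ = 0.01030, so [CO3²⁻] = 0.01030 × 9.629 = 0.0992 mmol/kg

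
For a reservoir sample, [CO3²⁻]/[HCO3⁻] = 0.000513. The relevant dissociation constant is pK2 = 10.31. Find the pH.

From K2 = [H⁺][CO3²⁻]/[HCO3⁻]:  pH = pK2 + log₁₀([CO3²⁻]/[HCO3⁻])
log₁₀(0.000513) = -3.290
pH = 10.31 + (-3.290) = 7.02

pH = 7.02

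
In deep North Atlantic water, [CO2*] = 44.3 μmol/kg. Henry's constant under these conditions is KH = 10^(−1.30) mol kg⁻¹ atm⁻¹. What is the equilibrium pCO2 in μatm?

pCO2 = 884 μatm

KH = 10^(−1.30) = 5.012×10^-2 mol kg⁻¹ atm⁻¹
pCO2 = [CO2*]/KH = 44.3×10^-6 / 5.012×10^-2 = 8.84×10^-4 atm = 884 μatm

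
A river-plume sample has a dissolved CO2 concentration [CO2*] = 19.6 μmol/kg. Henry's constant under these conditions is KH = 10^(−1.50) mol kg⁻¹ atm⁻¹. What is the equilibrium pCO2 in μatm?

pCO2 = 620 μatm

KH = 10^(−1.50) = 3.162×10^-2 mol kg⁻¹ atm⁻¹
pCO2 = [CO2*]/KH = 19.6×10^-6 / 3.162×10^-2 = 6.20×10^-4 atm = 620 μatm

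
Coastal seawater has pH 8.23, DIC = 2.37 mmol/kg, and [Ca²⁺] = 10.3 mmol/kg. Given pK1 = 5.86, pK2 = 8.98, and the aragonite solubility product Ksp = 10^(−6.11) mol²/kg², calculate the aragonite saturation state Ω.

α₂ = 1 / (1 + [H⁺]/K2 + [H⁺]²/(K1K2)) = 1 / (1 + 10^+0.75 + 10^-1.62)
   = 1 / (1 + 5.6234 + 0.023988) = 1/6.6474 = 0.1504
[CO3²⁻] = α₂ × DIC = 0.1504 × 2.37 = 0.3565 mmol/kg
Ksp = 10^(−6.11) = 7.762×10^-7
Ω = [Ca²⁺][CO3²⁻]/Ksp = (10.3×10^-3)(3.565×10^-4) / 7.762×10^-7 = 4.73

Ω = 4.73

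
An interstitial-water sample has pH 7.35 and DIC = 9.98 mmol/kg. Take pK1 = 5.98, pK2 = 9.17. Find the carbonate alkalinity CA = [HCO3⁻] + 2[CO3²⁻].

CA = [HCO3⁻] + 2[CO3²⁻] = (α₁ + 2α₂)·DIC
At pH 7.35: [H⁺]/K1 = 10^-1.37 = 0.042658, K2/[H⁺] = 10^-1.82 = 0.015136
α₁ = 1/(1 + 0.042658 + 0.015136) = 1/1.0578 = 0.9454; α₂ = α₁·K2/[H⁺] = 0.01431
α₁ + 2α₂ = 0.9740
CA = 0.9740 × 9.98 = 9.72 mmol/kg

CA = 9.72 mmol/kg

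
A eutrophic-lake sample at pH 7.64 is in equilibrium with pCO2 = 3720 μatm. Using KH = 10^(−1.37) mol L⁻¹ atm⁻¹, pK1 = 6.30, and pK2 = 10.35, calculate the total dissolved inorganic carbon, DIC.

DIC = 3.64 mmol/L

[CO2*] = KH · pCO2 = 10^(−1.37) × 3720×10^-6 = 1.587×10^-4 mol/L
α₀ = 1/(1 + K1/[H⁺] + K1K2/[H⁺]²) = 1/(1 + 10^+1.34 + 10^-1.37) = 0.04363
DIC = [CO2*]/α₀ = 1.587×10^-4 / 0.04363 = 3.64 mmol/L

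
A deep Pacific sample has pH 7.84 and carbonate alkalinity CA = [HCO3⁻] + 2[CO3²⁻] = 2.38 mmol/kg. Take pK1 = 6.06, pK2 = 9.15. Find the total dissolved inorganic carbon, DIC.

DIC = 2.31 mmol/kg

CA = [HCO3⁻] + 2[CO3²⁻] = (α₁ + 2α₂)·DIC
At pH 7.84: [H⁺]/K1 = 10^-1.78 = 0.016596, K2/[H⁺] = 10^-1.31 = 0.048978
α₁ = 1/(1 + 0.016596 + 0.048978) = 1/1.0656 = 0.9385; α₂ = α₁·K2/[H⁺] = 0.04596
α₁ + 2α₂ = 1.0304
DIC = CA / (α₁ + 2α₂) = 2.38 / 1.0304 = 2.31 mmol/kg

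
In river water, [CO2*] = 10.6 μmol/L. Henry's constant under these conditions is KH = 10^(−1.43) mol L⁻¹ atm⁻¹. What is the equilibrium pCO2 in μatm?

pCO2 = 285 μatm

KH = 10^(−1.43) = 3.715×10^-2 mol L⁻¹ atm⁻¹
pCO2 = [CO2*]/KH = 10.6×10^-6 / 3.715×10^-2 = 2.85×10^-4 atm = 285 μatm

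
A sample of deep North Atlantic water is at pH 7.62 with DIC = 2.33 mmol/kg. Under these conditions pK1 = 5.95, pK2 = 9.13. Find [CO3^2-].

[CO3²⁻] = 0.0684 mmol/kg

α₂ = 1 / (1 + [H⁺]/K2 + [H⁺]²/(K1K2)) = 1 / (1 + 10^+1.51 + 10^-0.16)
   = 1 / (1 + 32.359 + 0.69183) = 1/34.051 = 0.02937
[CO3²⁻] = α₂ × DIC = 0.02937 × 2.33 = 0.0684 mmol/kg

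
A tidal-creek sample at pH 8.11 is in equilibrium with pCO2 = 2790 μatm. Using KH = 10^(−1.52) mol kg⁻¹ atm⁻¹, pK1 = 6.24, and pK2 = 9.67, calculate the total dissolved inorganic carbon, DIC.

[CO2*] = KH · pCO2 = 10^(−1.52) × 2790×10^-6 = 8.426×10^-5 mol/kg
α₀ = 1/(1 + K1/[H⁺] + K1K2/[H⁺]²) = 1/(1 + 10^+1.87 + 10^+0.31) = 0.01296
DIC = [CO2*]/α₀ = 8.426×10^-5 / 0.01296 = 6.50 mmol/kg

DIC = 6.50 mmol/kg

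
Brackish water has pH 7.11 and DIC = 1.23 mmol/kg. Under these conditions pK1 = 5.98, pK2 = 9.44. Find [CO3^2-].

α₂ = 1 / (1 + [H⁺]/K2 + [H⁺]²/(K1K2)) = 1 / (1 + 10^+2.33 + 10^+1.20)
   = 1 / (1 + 213.80 + 15.849) = 1/230.65 = 0.004336
[CO3²⁻] = α₂ × DIC = 0.004336 × 1.23 = 0.00533 mmol/kg = 5.33 μmol/kg

[CO3²⁻] = 5.33 μmol/kg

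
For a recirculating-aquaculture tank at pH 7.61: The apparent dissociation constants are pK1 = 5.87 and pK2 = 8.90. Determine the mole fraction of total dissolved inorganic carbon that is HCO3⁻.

α₁ = 1 / (1 + [H⁺]/K1 + K2/[H⁺]) = 1 / (1 + 10^-1.74 + 10^-1.29)
   = 1 / (1 + 0.018197 + 0.051286) = 1/1.0695 = 0.9350

α₁ = 0.935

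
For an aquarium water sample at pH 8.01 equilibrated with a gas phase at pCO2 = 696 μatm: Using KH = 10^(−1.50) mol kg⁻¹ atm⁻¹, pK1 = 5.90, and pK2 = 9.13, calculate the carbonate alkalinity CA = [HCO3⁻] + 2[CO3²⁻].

[CO2*] = KH · pCO2 = 10^(−1.50) × 696×10^-6 = 2.201×10^-5 mol/kg
α₀ = 1/(1 + K1/[H⁺] + K1K2/[H⁺]²) = 1/(1 + 10^+2.11 + 10^+0.99) = 0.007163
DIC = [CO2*]/α₀ = 2.201×10^-5 / 0.007163 = 3.072 mmol/kg
CA = (α₁ + 2α₂)·DIC = (0.9228 + 2×0.07000) × 3.072 = 3.27 mmol/kg

CA = 3.27 mmol/kg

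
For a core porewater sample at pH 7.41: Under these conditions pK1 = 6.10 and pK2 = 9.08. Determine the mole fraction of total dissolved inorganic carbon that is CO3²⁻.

α₂ = 1 / (1 + [H⁺]/K2 + [H⁺]²/(K1K2)) = 1 / (1 + 10^+1.67 + 10^+0.36)
   = 1 / (1 + 46.774 + 2.2909) = 1/50.064 = 0.01997

α₂ = 0.0200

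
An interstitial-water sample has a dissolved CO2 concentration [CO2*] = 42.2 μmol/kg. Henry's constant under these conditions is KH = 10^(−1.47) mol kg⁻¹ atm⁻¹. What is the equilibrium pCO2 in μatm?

pCO2 = 1250 μatm

KH = 10^(−1.47) = 3.388×10^-2 mol kg⁻¹ atm⁻¹
pCO2 = [CO2*]/KH = 42.2×10^-6 / 3.388×10^-2 = 1.25×10^-3 atm = 1250 μatm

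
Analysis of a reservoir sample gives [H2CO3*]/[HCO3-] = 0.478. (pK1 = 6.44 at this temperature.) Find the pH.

From K1 = [H⁺][HCO3-]/[H2CO3*]:  pH = pK1 − log₁₀([H2CO3*]/[HCO3-])
log₁₀(0.478) = -0.321
pH = 6.44 − (-0.321) = 6.76

pH = 6.76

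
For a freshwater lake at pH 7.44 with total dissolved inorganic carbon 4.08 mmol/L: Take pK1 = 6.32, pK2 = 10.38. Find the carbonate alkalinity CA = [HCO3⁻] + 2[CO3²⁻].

CA = [HCO3⁻] + 2[CO3²⁻] = (α₁ + 2α₂)·DIC
At pH 7.44: [H⁺]/K1 = 10^-1.12 = 0.075858, K2/[H⁺] = 10^-2.94 = 0.0011482
α₁ = 1/(1 + 0.075858 + 0.0011482) = 1/1.0770 = 0.9285; α₂ = α₁·K2/[H⁺] = 0.001066
α₁ + 2α₂ = 0.9306
CA = 0.9306 × 4.08 = 3.80 mmol/L

CA = 3.80 mmol/L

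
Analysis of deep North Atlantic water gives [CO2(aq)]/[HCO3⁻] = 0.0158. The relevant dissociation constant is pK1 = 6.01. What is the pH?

pH = 7.81

From K1 = [H⁺][HCO3⁻]/[CO2(aq)]:  pH = pK1 − log₁₀([CO2(aq)]/[HCO3⁻])
log₁₀(0.0158) = -1.801
pH = 6.01 − (-1.801) = 7.81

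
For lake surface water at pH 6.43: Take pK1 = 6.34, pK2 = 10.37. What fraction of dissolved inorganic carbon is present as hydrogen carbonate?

α₁ = 0.552

α₁ = 1 / (1 + [H⁺]/K1 + K2/[H⁺]) = 1 / (1 + 10^-0.09 + 10^-3.94)
   = 1 / (1 + 0.81283 + 0.00011482) = 1/1.8129 = 0.5516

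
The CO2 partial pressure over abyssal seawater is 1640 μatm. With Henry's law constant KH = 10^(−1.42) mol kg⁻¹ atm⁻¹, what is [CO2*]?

KH = 10^(−1.42) = 3.802×10^-2 mol kg⁻¹ atm⁻¹
[CO2*] = KH · pCO2 = 3.802×10^-2 × 1640×10^-6 atm = 6.24×10^-5 mol/kg

[CO2*] = 62.4 μmol/kg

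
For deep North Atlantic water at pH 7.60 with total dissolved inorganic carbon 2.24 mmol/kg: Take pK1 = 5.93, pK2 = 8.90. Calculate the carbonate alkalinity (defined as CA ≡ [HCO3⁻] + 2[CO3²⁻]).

CA = 2.30 mmol/kg

CA = [HCO3⁻] + 2[CO3²⁻] = (α₁ + 2α₂)·DIC
At pH 7.60: [H⁺]/K1 = 10^-1.67 = 0.021380, K2/[H⁺] = 10^-1.30 = 0.050119
α₁ = 1/(1 + 0.021380 + 0.050119) = 1/1.0715 = 0.9333; α₂ = α₁·K2/[H⁺] = 0.04677
α₁ + 2α₂ = 1.0268
CA = 1.0268 × 2.24 = 2.30 mmol/kg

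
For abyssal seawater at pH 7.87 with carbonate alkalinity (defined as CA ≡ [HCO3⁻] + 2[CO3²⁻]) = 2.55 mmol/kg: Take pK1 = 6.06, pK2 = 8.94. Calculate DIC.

DIC = 2.40 mmol/kg

CA = [HCO3⁻] + 2[CO3²⁻] = (α₁ + 2α₂)·DIC
At pH 7.87: [H⁺]/K1 = 10^-1.81 = 0.015488, K2/[H⁺] = 10^-1.07 = 0.085114
α₁ = 1/(1 + 0.015488 + 0.085114) = 1/1.1006 = 0.9086; α₂ = α₁·K2/[H⁺] = 0.07733
α₁ + 2α₂ = 1.0633
DIC = CA / (α₁ + 2α₂) = 2.55 / 1.0633 = 2.40 mmol/kg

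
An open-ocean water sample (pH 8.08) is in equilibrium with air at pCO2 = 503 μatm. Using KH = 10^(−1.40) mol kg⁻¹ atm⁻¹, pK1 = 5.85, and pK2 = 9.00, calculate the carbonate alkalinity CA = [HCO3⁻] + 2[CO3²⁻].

[CO2*] = KH · pCO2 = 10^(−1.40) × 503×10^-6 = 2.002×10^-5 mol/kg
α₀ = 1/(1 + K1/[H⁺] + K1K2/[H⁺]²) = 1/(1 + 10^+2.23 + 10^+1.31) = 0.005229
DIC = [CO2*]/α₀ = 2.002×10^-5 / 0.005229 = 3.830 mmol/kg
CA = (α₁ + 2α₂)·DIC = (0.8880 + 2×0.1068) × 3.830 = 4.22 mmol/kg

CA = 4.22 mmol/kg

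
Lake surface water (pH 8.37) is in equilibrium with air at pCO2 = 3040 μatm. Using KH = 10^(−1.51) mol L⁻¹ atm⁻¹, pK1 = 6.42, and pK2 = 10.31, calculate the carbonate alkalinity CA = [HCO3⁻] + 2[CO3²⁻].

[CO2*] = KH · pCO2 = 10^(−1.51) × 3040×10^-6 = 9.394×10^-5 mol/L
α₀ = 1/(1 + K1/[H⁺] + K1K2/[H⁺]²) = 1/(1 + 10^+1.95 + 10^+0.01) = 0.01097
DIC = [CO2*]/α₀ = 9.394×10^-5 / 0.01097 = 8.563 mmol/L
CA = (α₁ + 2α₂)·DIC = (0.9778 + 2×0.01123) × 8.563 = 8.57 mmol/L

CA = 8.57 mmol/L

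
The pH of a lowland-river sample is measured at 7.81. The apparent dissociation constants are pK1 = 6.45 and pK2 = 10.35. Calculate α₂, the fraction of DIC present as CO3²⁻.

α₂ = 1 / (1 + [H⁺]/K2 + [H⁺]²/(K1K2)) = 1 / (1 + 10^+2.54 + 10^+1.18)
   = 1 / (1 + 346.74 + 15.136) = 1/362.87 = 0.002756

α₂ = 0.00276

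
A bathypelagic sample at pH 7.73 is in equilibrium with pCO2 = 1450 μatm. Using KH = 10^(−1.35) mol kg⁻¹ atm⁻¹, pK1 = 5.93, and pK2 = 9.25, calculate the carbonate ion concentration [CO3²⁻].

[CO2*] = KH · pCO2 = 10^(−1.35) × 1450×10^-6 = 6.477×10^-5 mol/kg
α₀ = 1/(1 + K1/[H⁺] + K1K2/[H⁺]²) = 1/(1 + 10^+1.80 + 10^+0.28) = 0.01515
DIC = [CO2*]/α₀ = 6.477×10^-5 / 0.01515 = 4.275 mmol/kg
[CO3²⁻] = α₂·DIC; α₂ = 0.02887, so [CO3²⁻] = 0.02887 × 4.275 = 0.123 mmol/kg

[CO3²⁻] = 0.123 mmol/kg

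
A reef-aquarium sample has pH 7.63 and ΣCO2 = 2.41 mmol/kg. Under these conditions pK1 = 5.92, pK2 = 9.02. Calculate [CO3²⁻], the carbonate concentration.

[CO3²⁻] = 0.0926 mmol/kg

α₂ = 1 / (1 + [H⁺]/K2 + [H⁺]²/(K1K2)) = 1 / (1 + 10^+1.39 + 10^-0.32)
   = 1 / (1 + 24.547 + 0.47863) = 1/26.026 = 0.03842
[CO3²⁻] = α₂ × DIC = 0.03842 × 2.41 = 0.0926 mmol/kg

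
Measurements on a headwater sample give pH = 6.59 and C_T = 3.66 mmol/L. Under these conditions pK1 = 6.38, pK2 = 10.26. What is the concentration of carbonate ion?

α₂ = 1 / (1 + [H⁺]/K2 + [H⁺]²/(K1K2)) = 1 / (1 + 10^+3.67 + 10^+3.46)
   = 1 / (1 + 4677.4 + 2884.0) = 1/7562.4 = 0.0001322
[CO3²⁻] = α₂ × DIC = 0.0001322 × 3.66 = 0.000484 mmol/L = 0.484 μmol/L

[CO3²⁻] = 0.484 μmol/L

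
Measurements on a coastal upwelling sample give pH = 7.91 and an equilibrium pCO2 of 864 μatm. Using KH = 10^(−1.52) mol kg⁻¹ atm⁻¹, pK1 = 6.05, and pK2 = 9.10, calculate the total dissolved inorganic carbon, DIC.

[CO2*] = KH · pCO2 = 10^(−1.52) × 864×10^-6 = 2.609×10^-5 mol/kg
α₀ = 1/(1 + K1/[H⁺] + K1K2/[H⁺]²) = 1/(1 + 10^+1.86 + 10^+0.67) = 0.01280
DIC = [CO2*]/α₀ = 2.609×10^-5 / 0.01280 = 2.04 mmol/kg

DIC = 2.04 mmol/kg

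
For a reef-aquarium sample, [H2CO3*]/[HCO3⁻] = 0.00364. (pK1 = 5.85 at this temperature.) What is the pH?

From K1 = [H⁺][HCO3⁻]/[H2CO3*]:  pH = pK1 − log₁₀([H2CO3*]/[HCO3⁻])
log₁₀(0.00364) = -2.439
pH = 5.85 − (-2.439) = 8.29

pH = 8.29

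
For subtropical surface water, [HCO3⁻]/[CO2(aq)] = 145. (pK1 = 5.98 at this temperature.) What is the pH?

From K1 = [H⁺][HCO3⁻]/[CO2(aq)]:  pH = pK1 + log₁₀([HCO3⁻]/[CO2(aq)])
log₁₀(145) = +2.161
pH = 5.98 + (+2.161) = 8.14

pH = 8.14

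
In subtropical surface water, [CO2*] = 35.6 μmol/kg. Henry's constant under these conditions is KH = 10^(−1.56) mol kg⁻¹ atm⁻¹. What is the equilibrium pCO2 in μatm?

pCO2 = 1290 μatm

KH = 10^(−1.56) = 2.754×10^-2 mol kg⁻¹ atm⁻¹
pCO2 = [CO2*]/KH = 35.6×10^-6 / 2.754×10^-2 = 1.29×10^-3 atm = 1290 μatm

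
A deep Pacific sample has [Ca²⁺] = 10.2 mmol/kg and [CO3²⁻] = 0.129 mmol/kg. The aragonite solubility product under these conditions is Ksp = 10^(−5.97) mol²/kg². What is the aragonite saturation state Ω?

Ω = 1.23

Ksp = 10^(−5.97) = 1.072×10^-6
Ω = [Ca²⁺][CO3²⁻]/Ksp = (10.2×10^-3)(0.129×10^-3) / 1.072×10^-6 = 1.23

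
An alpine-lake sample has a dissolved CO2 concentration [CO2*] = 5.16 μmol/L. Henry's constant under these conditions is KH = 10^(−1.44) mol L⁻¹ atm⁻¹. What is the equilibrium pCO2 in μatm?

KH = 10^(−1.44) = 3.631×10^-2 mol L⁻¹ atm⁻¹
pCO2 = [CO2*]/KH = 5.16×10^-6 / 3.631×10^-2 = 1.42×10^-4 atm = 142 μatm

pCO2 = 142 μatm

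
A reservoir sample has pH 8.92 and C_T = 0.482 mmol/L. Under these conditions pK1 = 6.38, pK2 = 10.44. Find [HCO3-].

[HCO3⁻] = 0.467 mmol/L

α₁ = 1 / (1 + [H⁺]/K1 + K2/[H⁺]) = 1 / (1 + 10^-2.54 + 10^-1.52)
   = 1 / (1 + 0.0028840 + 0.030200) = 1/1.0331 = 0.9680
[HCO3⁻] = α₁ × DIC = 0.9680 × 0.482 = 0.467 mmol/L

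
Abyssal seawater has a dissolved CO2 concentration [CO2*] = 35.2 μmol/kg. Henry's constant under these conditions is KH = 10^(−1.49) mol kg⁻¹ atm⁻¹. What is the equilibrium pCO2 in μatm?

pCO2 = 1090 μatm

KH = 10^(−1.49) = 3.236×10^-2 mol kg⁻¹ atm⁻¹
pCO2 = [CO2*]/KH = 35.2×10^-6 / 3.236×10^-2 = 1.09×10^-3 atm = 1090 μatm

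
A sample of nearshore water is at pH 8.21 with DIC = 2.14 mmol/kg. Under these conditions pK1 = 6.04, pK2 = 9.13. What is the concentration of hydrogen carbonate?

[HCO3⁻] = 1.90 mmol/kg

α₁ = 1 / (1 + [H⁺]/K1 + K2/[H⁺]) = 1 / (1 + 10^-2.17 + 10^-0.92)
   = 1 / (1 + 0.0067608 + 0.12023) = 1/1.1270 = 0.8873
[HCO3⁻] = α₁ × DIC = 0.8873 × 2.14 = 1.90 mmol/kg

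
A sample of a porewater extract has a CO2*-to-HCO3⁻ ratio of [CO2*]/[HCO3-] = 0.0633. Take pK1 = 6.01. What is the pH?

pH = 7.21

From K1 = [H⁺][HCO3-]/[CO2*]:  pH = pK1 − log₁₀([CO2*]/[HCO3-])
log₁₀(0.0633) = -1.199
pH = 6.01 − (-1.199) = 7.21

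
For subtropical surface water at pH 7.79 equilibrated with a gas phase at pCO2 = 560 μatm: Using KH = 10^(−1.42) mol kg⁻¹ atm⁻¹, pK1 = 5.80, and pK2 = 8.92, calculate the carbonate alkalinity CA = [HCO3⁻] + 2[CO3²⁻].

CA = 2.39 mmol/kg

[CO2*] = KH · pCO2 = 10^(−1.42) × 560×10^-6 = 2.129×10^-5 mol/kg
α₀ = 1/(1 + K1/[H⁺] + K1K2/[H⁺]²) = 1/(1 + 10^+1.99 + 10^+0.86) = 0.009437
DIC = [CO2*]/α₀ = 2.129×10^-5 / 0.009437 = 2.256 mmol/kg
CA = (α₁ + 2α₂)·DIC = (0.9222 + 2×0.06836) × 2.256 = 2.39 mmol/kg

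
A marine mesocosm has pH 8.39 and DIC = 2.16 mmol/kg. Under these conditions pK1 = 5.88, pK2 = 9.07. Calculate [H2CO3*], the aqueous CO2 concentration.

[CO2*] = 5.51 μmol/kg

α₀ = 1 / (1 + K1/[H⁺] + K1K2/[H⁺]²) = 1 / (1 + 10^+2.51 + 10^+1.83)
   = 1 / (1 + 323.59 + 67.608) = 1/392.20 = 0.002550
[CO2*] = α₀ × DIC = 0.002550 × 2.16 = 0.00551 mmol/kg = 5.51 μmol/kg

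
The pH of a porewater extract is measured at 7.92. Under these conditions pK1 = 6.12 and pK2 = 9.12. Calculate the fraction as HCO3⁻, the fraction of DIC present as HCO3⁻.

α₁ = 1 / (1 + [H⁺]/K1 + K2/[H⁺]) = 1 / (1 + 10^-1.80 + 10^-1.20)
   = 1 / (1 + 0.015849 + 0.063096) = 1/1.0789 = 0.9268

α₁ = 0.927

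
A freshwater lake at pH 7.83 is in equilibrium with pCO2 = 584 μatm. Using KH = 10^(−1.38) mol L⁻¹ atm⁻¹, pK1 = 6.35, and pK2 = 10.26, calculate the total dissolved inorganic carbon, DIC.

DIC = 0.762 mmol/L

[CO2*] = KH · pCO2 = 10^(−1.38) × 584×10^-6 = 2.435×10^-5 mol/L
α₀ = 1/(1 + K1/[H⁺] + K1K2/[H⁺]²) = 1/(1 + 10^+1.48 + 10^-0.95) = 0.03194
DIC = [CO2*]/α₀ = 2.435×10^-5 / 0.03194 = 0.762 mmol/L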